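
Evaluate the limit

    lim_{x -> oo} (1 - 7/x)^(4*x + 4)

e^(-28)

The base → 1 and the exponent → ∞: a 1^∞ form.
Take logarithms: (4x + 4)·ln(1 - 7/x). Since ln(1+u) ~ u for small u, this behaves like (4x)·(-7/x) → -28.
So the limit is e^(-28).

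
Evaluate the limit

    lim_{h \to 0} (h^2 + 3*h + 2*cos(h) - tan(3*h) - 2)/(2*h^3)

Substitution gives 0/0; apply L'Hôpital's rule 3 times.
After differentiating numerator and denominator 3 times the quotient is (2*sin(h) - 162*tan(3*h)^4 - 216*tan(3*h)^2 - 54)/(12); at h = 0 this is -9/2.

-9/2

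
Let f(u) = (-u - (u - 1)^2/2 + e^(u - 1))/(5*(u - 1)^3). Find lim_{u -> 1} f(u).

Direct substitution gives 0/0.
Apply L'Hôpital: lim (-u + e^(u - 1))/(15*(u - 1)^2), still 0/0.
Apply L'Hôpital: lim (e^(u - 1) - 1)/(30*u - 30), still 0/0.
After 3 applications of L'Hôpital's rule the quotient is (e^(u - 1))/(30); substituting u = 1 gives 1/30.

1/30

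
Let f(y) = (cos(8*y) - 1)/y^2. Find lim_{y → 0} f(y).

Direct substitution gives 0/0.
Apply L'Hôpital: lim (-8*sin(8*y))/(2*y), still 0/0.
After 2 applications of L'Hôpital's rule the quotient is (-64*cos(8*y))/(2); substituting y = 0 gives -32.

-32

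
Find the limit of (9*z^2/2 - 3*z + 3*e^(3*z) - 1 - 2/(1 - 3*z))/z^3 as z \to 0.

-81/2

Substitution gives 0/0; apply L'Hôpital's rule 3 times.
After differentiating numerator and denominator 3 times the quotient is (81*e^(3*z) - 324/(3*z - 1)^4)/(6); at z = 0 this is -81/2.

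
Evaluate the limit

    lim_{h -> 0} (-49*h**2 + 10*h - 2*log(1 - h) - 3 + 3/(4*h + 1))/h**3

-574/3

Substitution gives 0/0 (the numerator vanishes to order 3).
Expand each term to order h^3: the coefficient of h^3 in -2·ln(1 - h) is 2/3 and in 3·1/(1 + 4h) is -192.
Lower-order terms cancel with the polynomial part, so the numerator is (-574/3)·h^3 + o(h^3), and the limit is (-574/3)/(1) = -574/3.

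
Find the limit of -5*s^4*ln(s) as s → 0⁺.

This is a 0·(−∞) form. Rewrite as -5·ln(s) / s^(−4) and apply L'Hôpital:
the derivative quotient is -5·(1/s) / (−4·s^(−5)) = (5/4)·s^4 → 0.

0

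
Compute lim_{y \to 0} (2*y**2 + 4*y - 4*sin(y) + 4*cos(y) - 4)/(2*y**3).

Substitution gives 0/0; apply L'Hôpital's rule 3 times.
After differentiating numerator and denominator 3 times the quotient is (4*sqrt(2)*sin(y + pi/4))/(12); at y = 0 this is 1/3.

1/3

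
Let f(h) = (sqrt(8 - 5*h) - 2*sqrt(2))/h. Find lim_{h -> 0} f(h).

Substitution gives 0/0. Multiply numerator and denominator by the conjugate √(8 - 5h) + √8.
The numerator becomes (8 - 5h) − 8 = -5h, so the expression simplifies to -5/(√(8 - 5h) + √8).
Letting h → 0 gives -5/(2√8) = -5*√(2)/8.

-5*√(2)/8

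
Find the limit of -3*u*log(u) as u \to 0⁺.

0

This is a 0·(−∞) form. Rewrite as -3·ln(u) / u^(−1) and apply L'Hôpital:
the derivative quotient is -3·(1/u) / (−1·u^(−2)) = (3/1)·u^1 → 0.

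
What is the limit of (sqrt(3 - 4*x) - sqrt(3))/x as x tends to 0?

Substitution gives 0/0. Multiply numerator and denominator by the conjugate √(3 - 4x) + √3.
The numerator becomes (3 - 4x) − 3 = -4x, so the expression simplifies to -4/(√(3 - 4x) + √3).
Letting x → 0 gives -4/(2√3) = -2*√(3)/3.

-2*√(3)/3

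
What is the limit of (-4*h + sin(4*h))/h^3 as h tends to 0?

Direct substitution gives 0/0.
Apply L'Hôpital: lim (4*cos(4*h) - 4)/(3*h^2), still 0/0.
Apply L'Hôpital: lim (-16*sin(4*h))/(6*h), still 0/0.
After 3 applications of L'Hôpital's rule the quotient is (-64*cos(4*h))/(6); substituting h = 0 gives -32/3.

-32/3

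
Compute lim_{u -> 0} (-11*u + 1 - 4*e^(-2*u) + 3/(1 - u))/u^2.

-5

Substitution gives 0/0; apply L'Hôpital's rule 2 times.
After differentiating numerator and denominator 2 times the quotient is (-16*e^(-2*u) - 6/(u - 1)^3)/(2); at u = 0 this is -5.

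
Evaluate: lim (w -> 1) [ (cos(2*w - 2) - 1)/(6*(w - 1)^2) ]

Direct substitution gives 0/0.
Apply L'Hôpital: lim (-2*sin(2*w - 2))/(12*w - 12), still 0/0.
After 2 applications of L'Hôpital's rule the quotient is (-4*cos(2*w - 2))/(12); substituting w = 1 gives -1/3.

-1/3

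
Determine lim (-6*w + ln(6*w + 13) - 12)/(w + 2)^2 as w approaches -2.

Direct substitution gives 0/0.
Apply L'Hôpital: lim (-6 + 6/(6*w + 13))/(2*w + 4), still 0/0.
After 2 applications of L'Hôpital's rule the quotient is (-36/(6*w + 13)^2)/(2); substituting w = -2 gives -18.

-18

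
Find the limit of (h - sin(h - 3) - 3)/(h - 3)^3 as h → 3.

Direct substitution gives 0/0.
Apply L'Hôpital: lim (1 - cos(h - 3))/(3*(h - 3)^2), still 0/0.
Apply L'Hôpital: lim (sin(h - 3))/(6*h - 18), still 0/0.
After 3 applications of L'Hôpital's rule the quotient is (cos(h - 3))/(6); substituting h = 3 gives 1/6.

1/6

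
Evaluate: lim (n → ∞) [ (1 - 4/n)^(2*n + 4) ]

The base → 1 and the exponent → ∞: a 1^∞ form.
Take logarithms: (2n + 4)·ln(1 - 4/n). Since ln(1+u) ~ u for small u, this behaves like (2n)·(-4/n) → -8.
So the limit is e^(-8).

e^(-8)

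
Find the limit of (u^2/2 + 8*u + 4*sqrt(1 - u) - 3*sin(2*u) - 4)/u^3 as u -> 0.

Substitution gives 0/0 (the numerator vanishes to order 3).
Expand each term to order u^3: the coefficient of u^3 in -3·sin(2u) is 4 and in 4·√(1 - u) is -1/4.
Lower-order terms cancel with the polynomial part, so the numerator is (15/4)·u^3 + o(u^3), and the limit is (15/4)/(1) = 15/4.

15/4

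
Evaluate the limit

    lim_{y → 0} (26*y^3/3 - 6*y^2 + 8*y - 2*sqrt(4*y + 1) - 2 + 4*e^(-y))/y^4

Substitution gives 0/0 (the numerator vanishes to order 4).
Expand each term to order y^4: the coefficient of y^4 in -2·√(1 + 4y) is 20 and in 4·e^(-y) is 1/6.
Lower-order terms cancel with the polynomial part, so the numerator is (121/6)·y^4 + o(y^4), and the limit is (121/6)/(1) = 121/6.

121/6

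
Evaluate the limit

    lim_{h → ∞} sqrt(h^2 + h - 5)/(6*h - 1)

1/6

For large |h|, √(h^2 + h - 5) ≈ √1·|h| and the denominator ≈ 6h.
Since h → +∞, |h| = h, giving √1/(6) = 1/6.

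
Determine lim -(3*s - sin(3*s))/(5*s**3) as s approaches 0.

Direct substitution gives 0/0.
Apply L'Hôpital: lim (3 - 3*cos(3*s))/(-15*s^2), still 0/0.
Apply L'Hôpital: lim (9*sin(3*s))/(-30*s), still 0/0.
After 3 applications of L'Hôpital's rule the quotient is (27*cos(3*s))/(-30); substituting s = 0 gives -9/10.

-9/10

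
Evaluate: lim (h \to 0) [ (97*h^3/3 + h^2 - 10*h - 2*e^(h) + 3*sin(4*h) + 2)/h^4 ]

-1/12

Substitution gives 0/0; apply L'Hôpital's rule 4 times.
After differentiating numerator and denominator 4 times the quotient is (-2*e^(h) + 768*sin(4*h))/(24); at h = 0 this is -1/12.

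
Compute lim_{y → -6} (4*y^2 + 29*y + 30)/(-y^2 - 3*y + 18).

-19/9

At y = -6 both the top and bottom vanish — a removable singularity. Factoring out (y + 6) from each leaves (4*y + 5)/(3 - y), which at y = -6 equals -19/9.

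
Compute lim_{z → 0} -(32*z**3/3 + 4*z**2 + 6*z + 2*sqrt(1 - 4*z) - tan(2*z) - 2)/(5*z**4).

4

Substitution gives 0/0; apply L'Hôpital's rule 4 times.
After differentiating numerator and denominator 4 times the quotient is (-128*tan(2*z)^3/cos(2*z)^2 - 256*tan(2*z)/cos(2*z)^4 - 480/(1 - 4*z)^(7/2))/(-120); at z = 0 this is 4.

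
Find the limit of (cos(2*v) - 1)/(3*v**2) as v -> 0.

-2/3

Direct substitution gives 0/0.
Apply L'Hôpital: lim (-2*sin(2*v))/(6*v), still 0/0.
After 2 applications of L'Hôpital's rule the quotient is (-4*cos(2*v))/(6); substituting v = 0 gives -2/3.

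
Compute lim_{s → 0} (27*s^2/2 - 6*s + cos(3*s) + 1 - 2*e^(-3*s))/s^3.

9

Substitution gives 0/0 (the numerator vanishes to order 3).
Expand each term to order s^3: the coefficient of s^3 in cos(3s) is 0 and in -2·e^(-3s) is 9.
Lower-order terms cancel with the polynomial part, so the numerator is (9)·s^3 + o(s^3), and the limit is (9)/(1) = 9.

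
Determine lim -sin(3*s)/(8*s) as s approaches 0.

Substitution gives 0/0.
Write it as (3/(-8))·sin(3s)/(3s); since sin(u)/u → 1, the limit is -3/8.

-3/8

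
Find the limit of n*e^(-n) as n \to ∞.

Write as n^1/e^{1n}, an ∞/∞ form.
Exponential growth dominates any polynomial, so repeated L'Hôpital (or the standard result) gives 0.

0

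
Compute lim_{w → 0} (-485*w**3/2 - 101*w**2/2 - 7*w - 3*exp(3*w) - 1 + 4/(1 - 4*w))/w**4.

8111/8

Substitution gives 0/0; apply L'Hôpital's rule 4 times.
After differentiating numerator and denominator 4 times the quotient is (-243*e^(3*w) - 24576/(4*w - 1)^5)/(24); at w = 0 this is 8111/8.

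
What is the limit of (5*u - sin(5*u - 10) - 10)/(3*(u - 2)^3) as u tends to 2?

Direct substitution gives 0/0.
Apply L'Hôpital: lim (5 - 5*cos(5*u - 10))/(9*(u - 2)^2), still 0/0.
Apply L'Hôpital: lim (25*sin(5*u - 10))/(18*u - 36), still 0/0.
After 3 applications of L'Hôpital's rule the quotient is (125*cos(5*u - 10))/(18); substituting u = 2 gives 125/18.

125/18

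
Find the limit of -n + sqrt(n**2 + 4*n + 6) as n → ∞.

2

This has the form ∞ − ∞. Multiply and divide by the conjugate √(n^2 + 4*n + 6) + n.
That gives (4n + 6) / (√(n^2 + 4*n + 6) + n).
Divide numerator and denominator by n: the limit is 4/(2·1) = 2.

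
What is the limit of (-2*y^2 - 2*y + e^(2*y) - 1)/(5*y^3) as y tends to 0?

4/15

Direct substitution gives 0/0.
Apply L'Hôpital: lim (-4*y + 2*e^(2*y) - 2)/(15*y^2), still 0/0.
Apply L'Hôpital: lim (4*e^(2*y) - 4)/(30*y), still 0/0.
After 3 applications of L'Hôpital's rule the quotient is (8*e^(2*y))/(30); substituting y = 0 gives 4/15.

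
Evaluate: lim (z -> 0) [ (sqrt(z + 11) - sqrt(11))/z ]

√(11)/22

Substitution gives 0/0. Multiply numerator and denominator by the conjugate √(11 + z) + √11.
The numerator becomes (11 + z) − 11 = z, so the expression simplifies to 1/(√(11 + z) + √11).
Letting z → 0 gives 1/(2√11) = √(11)/22.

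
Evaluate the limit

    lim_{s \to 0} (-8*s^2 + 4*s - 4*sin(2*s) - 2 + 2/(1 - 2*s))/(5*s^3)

Substitution gives 0/0 (the numerator vanishes to order 3).
Expand each term to order s^3: the coefficient of s^3 in -4·sin(2s) is 16/3 and in 2·1/(1 - 2s) is 16.
Lower-order terms cancel with the polynomial part, so the numerator is (64/3)·s^3 + o(s^3), and the limit is (64/3)/(5) = 64/15.

64/15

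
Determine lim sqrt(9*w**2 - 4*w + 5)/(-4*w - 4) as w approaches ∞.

-3/4

For large |w|, √(9*w^2 - 4*w + 5) ≈ √9·|w| and the denominator ≈ -4w.
Since w → +∞, |w| = w, giving √9/(-4) = -3/4.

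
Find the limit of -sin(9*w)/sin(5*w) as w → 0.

-9/5

Substitution gives 0/0.
Divide numerator and denominator by w: sin(9w)/w → 9 and sin(5w)/w → 5, so the limit is -1·9/5 = -9/5.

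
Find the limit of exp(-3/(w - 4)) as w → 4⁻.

∞

As w → 4⁻, -3/(w - 4) → +∞, so e^(-3/(w - 4)) → ∞.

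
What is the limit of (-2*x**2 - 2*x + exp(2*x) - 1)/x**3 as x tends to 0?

4/3

Direct substitution gives 0/0.
Apply L'Hôpital: lim (-4*x + 2*e^(2*x) - 2)/(3*x^2), still 0/0.
Apply L'Hôpital: lim (4*e^(2*x) - 4)/(6*x), still 0/0.
After 3 applications of L'Hôpital's rule the quotient is (8*e^(2*x))/(6); substituting x = 0 gives 4/3.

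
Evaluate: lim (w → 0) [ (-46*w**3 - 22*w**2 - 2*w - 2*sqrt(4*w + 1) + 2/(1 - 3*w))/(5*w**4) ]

Substitution gives 0/0 (the numerator vanishes to order 4).
Expand each term to order w^4: the coefficient of w^4 in -2·√(1 + 4w) is 20 and in 2·1/(1 - 3w) is 162.
Lower-order terms cancel with the polynomial part, so the numerator is (182)·w^4 + o(w^4), and the limit is (182)/(5) = 182/5.

182/5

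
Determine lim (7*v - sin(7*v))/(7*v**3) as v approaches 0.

49/6

Direct substitution gives 0/0.
Apply L'Hôpital: lim (7 - 7*cos(7*v))/(21*v^2), still 0/0.
Apply L'Hôpital: lim (49*sin(7*v))/(42*v), still 0/0.
After 3 applications of L'Hôpital's rule the quotient is (343*cos(7*v))/(42); substituting v = 0 gives 49/6.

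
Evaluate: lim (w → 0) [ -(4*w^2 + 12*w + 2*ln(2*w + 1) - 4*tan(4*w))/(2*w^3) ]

40

Substitution gives 0/0; apply L'Hôpital's rule 3 times.
After differentiating numerator and denominator 3 times the quotient is (-1024*tan(4*w)^2/cos(4*w)^2 - 512/cos(4*w)^4 + 32/(2*w + 1)^3)/(-12); at w = 0 this is 40.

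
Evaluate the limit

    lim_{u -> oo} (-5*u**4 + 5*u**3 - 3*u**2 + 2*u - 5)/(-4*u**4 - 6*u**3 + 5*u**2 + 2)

5/4

Numerator and denominator both have degree 4.
Dividing every term by u^4, all lower-order terms vanish and the limit is the ratio of leading coefficients, -5/(-4) = 5/4.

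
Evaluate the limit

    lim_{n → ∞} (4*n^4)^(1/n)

1

Base → ∞ and exponent → 0: an ∞^0 form.
Take logs: (1/n)·ln(4·n^4) = (ln 4 + 4·ln n)/n → 0.
So the limit is e^0 = 1.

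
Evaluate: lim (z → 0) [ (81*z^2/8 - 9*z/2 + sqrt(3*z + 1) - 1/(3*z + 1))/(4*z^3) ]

Substitution gives 0/0; apply L'Hôpital's rule 3 times.
After differentiating numerator and denominator 3 times the quotient is (162/(3*z + 1)^4 + 81/(8*(3*z + 1)^(5/2)))/(24); at z = 0 this is 459/64.

459/64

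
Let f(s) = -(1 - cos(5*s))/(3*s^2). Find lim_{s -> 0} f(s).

Substitution gives 0/0.
Use (1 − cos u)/u² → 1/2 with u = 5s: the limit is 5²/(2·(-3)) = -25/6.

-25/6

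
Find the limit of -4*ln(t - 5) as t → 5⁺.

∞

As t → 5⁺, t - 5 → 0⁺ and ln(t - 5) → −∞.
Multiplying by -4 gives ∞.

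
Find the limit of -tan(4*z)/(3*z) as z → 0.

-4/3

Substitution gives 0/0.
Since tan(u)/u → 1 as u → 0, tan(4z)/(4z) → 1 and the limit is 4/(-3) = -4/3.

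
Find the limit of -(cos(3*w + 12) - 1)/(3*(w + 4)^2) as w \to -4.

3/2

Direct substitution gives 0/0.
Apply L'Hôpital: lim (-3*sin(3*w + 12))/(-6*w - 24), still 0/0.
After 2 applications of L'Hôpital's rule the quotient is (-9*cos(3*w + 12))/(-6); substituting w = -4 gives 3/2.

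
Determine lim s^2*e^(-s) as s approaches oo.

Write as s^2/e^{1s}, an ∞/∞ form.
Exponential growth dominates any polynomial, so repeated L'Hôpital (or the standard result) gives 0.

0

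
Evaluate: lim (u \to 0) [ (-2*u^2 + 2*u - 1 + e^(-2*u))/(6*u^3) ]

Direct substitution gives 0/0.
Apply L'Hôpital: lim (-4*u + 2 - 2*e^(-2*u))/(18*u^2), still 0/0.
Apply L'Hôpital: lim (-4 + 4*e^(-2*u))/(36*u), still 0/0.
After 3 applications of L'Hôpital's rule the quotient is (-8*e^(-2*u))/(36); substituting u = 0 gives -2/9.

-2/9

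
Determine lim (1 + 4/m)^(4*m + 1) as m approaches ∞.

Let L be the limit and take ln: ln L = lim (4m + 1)·ln(1 + 4/m) = lim (4m + 1)·(4/m + O(1/m²)) = 16.
Hence L = e^(16).

e^(16)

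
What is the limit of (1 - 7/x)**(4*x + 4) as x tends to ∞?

e^(-28)

Let L be the limit and take ln: ln L = lim (4x + 4)·ln(1 - 7/x) = lim (4x + 4)·(-7/x + O(1/x²)) = -28.
Hence L = e^(-28).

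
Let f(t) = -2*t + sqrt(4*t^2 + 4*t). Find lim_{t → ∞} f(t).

An ∞ − ∞ form. Rationalising with the conjugate, the difference becomes (4t) / (√(4*t^2 + 4*t) + 2t).
For large t the denominator behaves like 2·2t, so the quotient tends to 4/4 = 1.

1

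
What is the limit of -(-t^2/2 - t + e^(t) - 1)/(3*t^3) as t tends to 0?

Direct substitution gives 0/0.
Apply L'Hôpital: lim (-t + e^(t) - 1)/(-9*t^2), still 0/0.
Apply L'Hôpital: lim (e^(t) - 1)/(-18*t), still 0/0.
After 3 applications of L'Hôpital's rule the quotient is (e^(t))/(-18); substituting t = 0 gives -1/18.

-1/18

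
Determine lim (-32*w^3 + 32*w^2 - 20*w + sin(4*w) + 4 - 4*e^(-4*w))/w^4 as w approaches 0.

Substitution gives 0/0; apply L'Hôpital's rule 4 times.
After differentiating numerator and denominator 4 times the quotient is (256*sin(4*w) - 1024*e^(-4*w))/(24); at w = 0 this is -128/3.

-128/3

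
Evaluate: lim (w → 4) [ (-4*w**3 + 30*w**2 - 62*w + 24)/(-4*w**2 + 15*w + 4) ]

At w = 4 both the top and bottom vanish — a removable singularity. Factoring out (w - 4) from each leaves (-4*w^2 + 14*w - 6)/(-4*w - 1), which at w = 4 equals 14/17.

14/17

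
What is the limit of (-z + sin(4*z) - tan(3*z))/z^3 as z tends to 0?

Substitution gives 0/0; apply L'Hôpital's rule 3 times.
After differentiating numerator and denominator 3 times the quotient is (-64*cos(4*z) - 162*tan(3*z)^4 - 216*tan(3*z)^2 - 54)/(6); at z = 0 this is -59/3.

-59/3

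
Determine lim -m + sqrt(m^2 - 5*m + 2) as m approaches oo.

An ∞ − ∞ form. Rationalising with the conjugate, the difference becomes (-5m + 2) / (√(m^2 - 5*m + 2) + m).
For large m the denominator behaves like 2·m, so the quotient tends to -5/2 = -5/2.

-5/2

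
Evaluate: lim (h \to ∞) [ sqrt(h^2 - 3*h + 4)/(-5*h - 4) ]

For large |h|, √(h^2 - 3*h + 4) ≈ √1·|h| and the denominator ≈ -5h.
Since h → +∞, |h| = h, giving √1/(-5) = -1/5.

-1/5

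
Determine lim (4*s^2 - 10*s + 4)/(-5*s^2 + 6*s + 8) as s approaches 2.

At s = 2 both the top and bottom vanish — a removable singularity. Factoring out (s - 2) from each leaves (4*s - 2)/(-5*s - 4), which at s = 2 equals -3/7.

-3/7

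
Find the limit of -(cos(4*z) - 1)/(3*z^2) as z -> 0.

Direct substitution gives 0/0.
Apply L'Hôpital: lim (-4*sin(4*z))/(-6*z), still 0/0.
After 2 applications of L'Hôpital's rule the quotient is (-16*cos(4*z))/(-6); substituting z = 0 gives 8/3.

8/3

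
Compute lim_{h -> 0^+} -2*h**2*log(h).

This is a 0·(−∞) form. Rewrite as -2·ln(h) / h^(−2) and apply L'Hôpital:
the derivative quotient is -2·(1/h) / (−2·h^(−3)) = (2/2)·h^2 → 0.

0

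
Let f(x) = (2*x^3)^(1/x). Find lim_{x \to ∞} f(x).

1

Base → ∞ and exponent → 0: an ∞^0 form.
Take logs: (1/x)·ln(2·x^3) = (ln 2 + 3·ln x)/x → 0.
So the limit is e^0 = 1.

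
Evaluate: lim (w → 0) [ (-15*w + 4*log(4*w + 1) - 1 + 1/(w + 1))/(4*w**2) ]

Substitution gives 0/0 (the numerator vanishes to order 2).
Expand each term to order w^2: the coefficient of w^2 in 4·ln(1 + 4w) is -32 and in 1/(1 + w) is 1.
Lower-order terms cancel with the polynomial part, so the numerator is (-31)·w^2 + o(w^2), and the limit is (-31)/(4) = -31/4.

-31/4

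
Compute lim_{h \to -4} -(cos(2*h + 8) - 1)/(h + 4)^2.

2

Direct substitution gives 0/0.
Apply L'Hôpital: lim (-2*sin(2*h + 8))/(-2*h - 8), still 0/0.
After 2 applications of L'Hôpital's rule the quotient is (-4*cos(2*h + 8))/(-2); substituting h = -4 gives 2.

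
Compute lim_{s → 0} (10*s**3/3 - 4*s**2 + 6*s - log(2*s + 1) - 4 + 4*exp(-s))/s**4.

Substitution gives 0/0; apply L'Hôpital's rule 4 times.
After differentiating numerator and denominator 4 times the quotient is (4*e^(-s) + 96/(2*s + 1)^4)/(24); at s = 0 this is 25/6.

25/6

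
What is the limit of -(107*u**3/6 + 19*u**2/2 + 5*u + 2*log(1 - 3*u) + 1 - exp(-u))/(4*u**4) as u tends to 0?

Substitution gives 0/0 (the numerator vanishes to order 4).
Expand each term to order u^4: the coefficient of u^4 in −e^(-u) is -1/24 and in 2·ln(1 - 3u) is -81/2.
Lower-order terms cancel with the polynomial part, so the numerator is (-973/24)·u^4 + o(u^4), and the limit is (-973/24)/(-4) = 973/96.

973/96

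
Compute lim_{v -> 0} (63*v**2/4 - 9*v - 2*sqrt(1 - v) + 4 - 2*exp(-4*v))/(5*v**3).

103/24

Substitution gives 0/0; apply L'Hôpital's rule 3 times.
After differentiating numerator and denominator 3 times the quotient is (128*e^(-4*v) + 3/(4*(1 - v)^(5/2)))/(30); at v = 0 this is 103/24.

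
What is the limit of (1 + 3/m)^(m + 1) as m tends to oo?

Write it as [(1 + 3/m)^m]^(1) · (1 + 3/m)^(1). The bracketed term tends to e^(3) and the second factor to 1, so the limit is e^(3).

e^(3)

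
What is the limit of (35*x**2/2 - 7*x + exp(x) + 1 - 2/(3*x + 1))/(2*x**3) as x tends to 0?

325/12

Substitution gives 0/0; apply L'Hôpital's rule 3 times.
After differentiating numerator and denominator 3 times the quotient is (e^(x) + 324/(3*x + 1)^4)/(12); at x = 0 this is 325/12.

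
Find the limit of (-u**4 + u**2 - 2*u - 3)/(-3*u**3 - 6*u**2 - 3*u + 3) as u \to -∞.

The numerator has higher degree (4 > 3); the quotient behaves like (-1/(-3))·u^1 for large |u|.
As u → −∞ this diverges to -∞.

-∞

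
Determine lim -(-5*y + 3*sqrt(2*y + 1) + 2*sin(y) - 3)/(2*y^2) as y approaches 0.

Substitution gives 0/0; apply L'Hôpital's rule 2 times.
After differentiating numerator and denominator 2 times the quotient is (-2*sin(y) - 3/(2*y + 1)^(3/2))/(-4); at y = 0 this is 3/4.

3/4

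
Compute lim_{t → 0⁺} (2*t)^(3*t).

1

Base → 0⁺ and exponent → 0⁺: a 0^0 form.
Take logs: 3t·ln(2t). This is 0·(−∞); rewriting as ln(2t)/(1/(3t)) and applying L'Hôpital gives 0.
Hence the limit is e^0 = 1.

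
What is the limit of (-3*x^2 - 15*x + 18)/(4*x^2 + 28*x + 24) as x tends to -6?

-21/20

At x = -6 both the top and bottom vanish — a removable singularity. Factoring out (x + 6) from each leaves (3 - 3*x)/(4*x + 4), which at x = -6 equals -21/20.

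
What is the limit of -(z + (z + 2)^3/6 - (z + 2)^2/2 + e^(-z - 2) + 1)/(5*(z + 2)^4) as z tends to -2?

Direct substitution gives 0/0.
Apply L'Hôpital: lim (-z + (z + 2)^2/2 - e^(-z - 2) - 1)/(-20*(z + 2)^3), still 0/0.
Apply L'Hôpital: lim (z + e^(-z - 2) + 1)/(-60*(z + 2)^2), still 0/0.
Apply L'Hôpital: lim (1 - e^(-z - 2))/(-120*z - 240), still 0/0.
After 4 applications of L'Hôpital's rule the quotient is (e^(-z - 2))/(-120); substituting z = -2 gives -1/120.

-1/120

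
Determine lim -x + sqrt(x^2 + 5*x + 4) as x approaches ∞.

This has the form ∞ − ∞. Multiply and divide by the conjugate √(x^2 + 5*x + 4) + x.
That gives (5x + 4) / (√(x^2 + 5*x + 4) + x).
Divide numerator and denominator by x: the limit is 5/(2·1) = 5/2.

5/2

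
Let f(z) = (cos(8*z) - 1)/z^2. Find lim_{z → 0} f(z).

Direct substitution gives 0/0.
Apply L'Hôpital: lim (-8*sin(8*z))/(2*z), still 0/0.
After 2 applications of L'Hôpital's rule the quotient is (-64*cos(8*z))/(2); substituting z = 0 gives -32.

-32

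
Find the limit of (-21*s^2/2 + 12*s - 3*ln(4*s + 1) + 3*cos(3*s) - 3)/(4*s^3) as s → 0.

-16

Substitution gives 0/0 (the numerator vanishes to order 3).
Expand each term to order s^3: the coefficient of s^3 in -3·ln(1 + 4s) is -64 and in 3·cos(3s) is 0.
Lower-order terms cancel with the polynomial part, so the numerator is (-64)·s^3 + o(s^3), and the limit is (-64)/(4) = -16.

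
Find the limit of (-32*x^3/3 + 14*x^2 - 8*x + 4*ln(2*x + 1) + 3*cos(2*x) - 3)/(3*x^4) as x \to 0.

-14/3

Substitution gives 0/0; apply L'Hôpital's rule 4 times.
After differentiating numerator and denominator 4 times the quotient is (48*cos(2*x) - 384/(2*x + 1)^4)/(72); at x = 0 this is -14/3.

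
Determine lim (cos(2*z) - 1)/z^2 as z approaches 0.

-2

Direct substitution gives 0/0.
Apply L'Hôpital: lim (-2*sin(2*z))/(2*z), still 0/0.
After 2 applications of L'Hôpital's rule the quotient is (-4*cos(2*z))/(2); substituting z = 0 gives -2.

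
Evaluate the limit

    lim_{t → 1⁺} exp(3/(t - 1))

∞

As t → 1⁺, 3/(t - 1) → +∞, so e^(3/(t - 1)) → ∞.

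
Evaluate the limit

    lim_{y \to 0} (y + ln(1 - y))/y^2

-1/2

Direct substitution gives 0/0.
Apply L'Hôpital: lim (1 - 1/(1 - y))/(2*y), still 0/0.
After 2 applications of L'Hôpital's rule the quotient is (-1/(1 - y)^2)/(2); substituting y = 0 gives -1/2.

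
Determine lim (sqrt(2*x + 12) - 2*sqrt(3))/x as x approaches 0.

√(3)/6

A 0/0 form; rationalise with √(12 + 2x) + √12. This collapses the numerator to 2x, leaving 2/(√(12 + 2x) + √12) → 2/(2√12) = √(3)/6.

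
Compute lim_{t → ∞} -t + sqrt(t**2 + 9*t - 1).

An ∞ − ∞ form. Rationalising with the conjugate, the difference becomes (9t - 1) / (√(t^2 + 9*t - 1) + t).
For large t the denominator behaves like 2·t, so the quotient tends to 9/2 = 9/2.

9/2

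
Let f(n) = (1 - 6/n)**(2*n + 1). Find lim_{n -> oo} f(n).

e^(-12)

Let L be the limit and take ln: ln L = lim (2n + 1)·ln(1 - 6/n) = lim (2n + 1)·(-6/n + O(1/n²)) = -12.
Hence L = e^(-12).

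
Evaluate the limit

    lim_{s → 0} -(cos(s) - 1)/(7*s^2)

Direct substitution gives 0/0.
Apply L'Hôpital: lim (-sin(s))/(-14*s), still 0/0.
After 2 applications of L'Hôpital's rule the quotient is (-cos(s))/(-14); substituting s = 0 gives 1/14.

1/14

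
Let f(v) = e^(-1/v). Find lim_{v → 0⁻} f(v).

As v → 0⁻, -1/(v) → +∞, so e^(-1/(v)) → ∞.

∞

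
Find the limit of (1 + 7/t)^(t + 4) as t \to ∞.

Let L be the limit and take ln: ln L = lim (t + 4)·ln(1 + 7/t) = lim (t + 4)·(7/t + O(1/t²)) = 7.
Hence L = e^(7).

e^(7)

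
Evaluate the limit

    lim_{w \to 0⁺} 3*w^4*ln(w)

This is a 0·(−∞) form. Rewrite as 3·ln(w) / w^(−4) and apply L'Hôpital:
the derivative quotient is 3·(1/w) / (−4·w^(−5)) = (-3/4)·w^4 → 0.

0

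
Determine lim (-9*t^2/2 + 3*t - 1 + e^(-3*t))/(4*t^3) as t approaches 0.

-9/8

Direct substitution gives 0/0.
Apply L'Hôpital: lim (-9*t + 3 - 3*e^(-3*t))/(12*t^2), still 0/0.
Apply L'Hôpital: lim (-9 + 9*e^(-3*t))/(24*t), still 0/0.
After 3 applications of L'Hôpital's rule the quotient is (-27*e^(-3*t))/(24); substituting t = 0 gives -9/8.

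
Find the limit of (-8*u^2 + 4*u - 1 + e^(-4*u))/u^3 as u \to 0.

Direct substitution gives 0/0.
Apply L'Hôpital: lim (-16*u + 4 - 4*e^(-4*u))/(3*u^2), still 0/0.
Apply L'Hôpital: lim (-16 + 16*e^(-4*u))/(6*u), still 0/0.
After 3 applications of L'Hôpital's rule the quotient is (-64*e^(-4*u))/(6); substituting u = 0 gives -32/3.

-32/3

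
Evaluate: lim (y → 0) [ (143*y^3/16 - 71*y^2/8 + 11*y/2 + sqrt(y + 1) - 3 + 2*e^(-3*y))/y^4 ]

Substitution gives 0/0 (the numerator vanishes to order 4).
Expand each term to order y^4: the coefficient of y^4 in 2·e^(-3y) is 27/4 and in √(1 + y) is -5/128.
Lower-order terms cancel with the polynomial part, so the numerator is (859/128)·y^4 + o(y^4), and the limit is (859/128)/(1) = 859/128.

859/128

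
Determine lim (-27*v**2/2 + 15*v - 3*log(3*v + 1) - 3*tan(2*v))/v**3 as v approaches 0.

-35

Substitution gives 0/0 (the numerator vanishes to order 3).
Expand each term to order v^3: the coefficient of v^3 in -3·tan(2v) is -8 and in -3·ln(1 + 3v) is -27.
Lower-order terms cancel with the polynomial part, so the numerator is (-35)·v^3 + o(v^3), and the limit is (-35)/(1) = -35.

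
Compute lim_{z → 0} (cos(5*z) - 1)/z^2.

-25/2

Direct substitution gives 0/0.
Apply L'Hôpital: lim (-5*sin(5*z))/(2*z), still 0/0.
After 2 applications of L'Hôpital's rule the quotient is (-25*cos(5*z))/(2); substituting z = 0 gives -25/2.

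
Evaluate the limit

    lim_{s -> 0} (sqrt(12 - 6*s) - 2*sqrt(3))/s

Substitution gives 0/0. Multiply numerator and denominator by the conjugate √(12 - 6s) + √12.
The numerator becomes (12 - 6s) − 12 = -6s, so the expression simplifies to -6/(√(12 - 6s) + √12).
Letting s → 0 gives -6/(2√12) = -√(3)/2.

-√(3)/2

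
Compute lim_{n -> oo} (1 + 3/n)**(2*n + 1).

e^(6)

Write it as [(1 + 3/n)^n]^(2) · (1 + 3/n)^(1). The bracketed term tends to e^(3) and the second factor to 1, so the limit is e^(6).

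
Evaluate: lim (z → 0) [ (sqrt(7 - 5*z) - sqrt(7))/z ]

Substitution gives 0/0. Multiply numerator and denominator by the conjugate √(7 - 5z) + √7.
The numerator becomes (7 - 5z) − 7 = -5z, so the expression simplifies to -5/(√(7 - 5z) + √7).
Letting z → 0 gives -5/(2√7) = -5*√(7)/14.

-5*√(7)/14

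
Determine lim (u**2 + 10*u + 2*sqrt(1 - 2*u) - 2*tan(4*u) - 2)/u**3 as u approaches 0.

-131/3

Substitution gives 0/0 (the numerator vanishes to order 3).
Expand each term to order u^3: the coefficient of u^3 in -2·tan(4u) is -128/3 and in 2·√(1 - 2u) is -1.
Lower-order terms cancel with the polynomial part, so the numerator is (-131/3)·u^3 + o(u^3), and the limit is (-131/3)/(1) = -131/3.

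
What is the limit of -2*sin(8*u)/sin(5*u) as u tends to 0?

-16/5

Substitution gives 0/0.
Divide numerator and denominator by u: sin(8u)/u → 8 and sin(5u)/u → 5, so the limit is -2·8/5 = -16/5.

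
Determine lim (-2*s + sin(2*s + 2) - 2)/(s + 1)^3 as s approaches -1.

Direct substitution gives 0/0.
Apply L'Hôpital: lim (2*cos(2*s + 2) - 2)/(3*(s + 1)^2), still 0/0.
Apply L'Hôpital: lim (-4*sin(2*s + 2))/(6*s + 6), still 0/0.
After 3 applications of L'Hôpital's rule the quotient is (-8*cos(2*s + 2))/(6); substituting s = -1 gives -4/3.

-4/3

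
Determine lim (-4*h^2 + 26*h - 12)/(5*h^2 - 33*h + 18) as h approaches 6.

Since h = 6 makes numerator and denominator zero, (h - 6) divides both.
Cancelling it gives (2 - 4*h)/(5*h - 3); now plug in h = 6 to get -22/27.

-22/27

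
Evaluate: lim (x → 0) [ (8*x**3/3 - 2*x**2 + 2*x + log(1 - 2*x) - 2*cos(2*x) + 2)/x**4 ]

-16/3

Substitution gives 0/0; apply L'Hôpital's rule 4 times.
After differentiating numerator and denominator 4 times the quotient is (-32*cos(2*x) - 96/(2*x - 1)^4)/(24); at x = 0 this is -16/3.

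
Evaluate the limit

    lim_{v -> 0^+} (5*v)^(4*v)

1

Base → 0⁺ and exponent → 0⁺: a 0^0 form.
Take logs: 4v·ln(5v). This is 0·(−∞); rewriting as ln(5v)/(1/(4v)) and applying L'Hôpital gives 0.
Hence the limit is e^0 = 1.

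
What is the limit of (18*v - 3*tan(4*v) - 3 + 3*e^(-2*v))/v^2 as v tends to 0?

6

Substitution gives 0/0; apply L'Hôpital's rule 2 times.
After differentiating numerator and denominator 2 times the quotient is (-96*tan(4*v)/cos(4*v)^2 + 12*e^(-2*v))/(2); at v = 0 this is 6.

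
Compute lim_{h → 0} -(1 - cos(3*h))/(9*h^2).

Substitution gives 0/0.
Use (1 − cos u)/u² → 1/2 with u = 3h: the limit is 3²/(2·(-9)) = -1/2.

-1/2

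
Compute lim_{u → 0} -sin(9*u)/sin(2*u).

Substitution gives 0/0.
Divide numerator and denominator by u: sin(9u)/u → 9 and sin(2u)/u → 2, so the limit is -1·9/2 = -9/2.

-9/2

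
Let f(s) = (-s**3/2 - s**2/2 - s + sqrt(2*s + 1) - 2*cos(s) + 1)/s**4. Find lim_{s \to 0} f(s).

Substitution gives 0/0 (the numerator vanishes to order 4).
Expand each term to order s^4: the coefficient of s^4 in -2·cos(s) is -1/12 and in √(1 + 2s) is -5/8.
Lower-order terms cancel with the polynomial part, so the numerator is (-17/24)·s^4 + o(s^4), and the limit is (-17/24)/(1) = -17/24.

-17/24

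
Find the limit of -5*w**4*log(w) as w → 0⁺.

0

This is a 0·(−∞) form. Rewrite as -5·ln(w) / w^(−4) and apply L'Hôpital:
the derivative quotient is -5·(1/w) / (−4·w^(−5)) = (5/4)·w^4 → 0.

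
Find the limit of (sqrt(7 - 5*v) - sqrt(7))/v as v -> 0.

-5*√(7)/14

Substitution gives 0/0. Multiply numerator and denominator by the conjugate √(7 - 5v) + √7.
The numerator becomes (7 - 5v) − 7 = -5v, so the expression simplifies to -5/(√(7 - 5v) + √7).
Letting v → 0 gives -5/(2√7) = -5*√(7)/14.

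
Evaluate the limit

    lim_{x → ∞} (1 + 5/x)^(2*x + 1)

e^(10)

The base → 1 and the exponent → ∞: a 1^∞ form.
Take logarithms: (2x + 1)·ln(1 + 5/x). Since ln(1+u) ~ u for small u, this behaves like (2x)·(5/x) → 10.
So the limit is e^(10).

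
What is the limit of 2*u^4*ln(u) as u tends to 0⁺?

This is a 0·(−∞) form. Rewrite as 2·ln(u) / u^(−4) and apply L'Hôpital:
the derivative quotient is 2·(1/u) / (−4·u^(−5)) = (-2/4)·u^4 → 0.

0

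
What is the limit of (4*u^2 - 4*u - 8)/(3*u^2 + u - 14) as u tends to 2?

Since u = 2 makes numerator and denominator zero, (u - 2) divides both.
Cancelling it gives (4*u + 4)/(3*u + 7); now plug in u = 2 to get 12/13.

12/13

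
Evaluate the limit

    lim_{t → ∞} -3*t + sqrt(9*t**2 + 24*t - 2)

This has the form ∞ − ∞. Multiply and divide by the conjugate √(9*t^2 + 24*t - 2) + 3t.
That gives (24t - 2) / (√(9*t^2 + 24*t - 2) + 3t).
Divide numerator and denominator by t: the limit is 24/(2·3) = 4.

4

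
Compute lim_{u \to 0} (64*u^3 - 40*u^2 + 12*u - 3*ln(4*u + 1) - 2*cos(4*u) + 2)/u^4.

512/3

Substitution gives 0/0; apply L'Hôpital's rule 4 times.
After differentiating numerator and denominator 4 times the quotient is (-512*cos(4*u) + 4608/(4*u + 1)^4)/(24); at u = 0 this is 512/3.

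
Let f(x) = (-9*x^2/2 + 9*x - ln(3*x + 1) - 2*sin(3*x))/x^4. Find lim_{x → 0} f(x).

Substitution gives 0/0 (the numerator vanishes to order 4).
Expand each term to order x^4: the coefficient of x^4 in -2·sin(3x) is 0 and in −ln(1 + 3x) is 81/4.
Lower-order terms cancel with the polynomial part, so the numerator is (81/4)·x^4 + o(x^4), and the limit is (81/4)/(1) = 81/4.

81/4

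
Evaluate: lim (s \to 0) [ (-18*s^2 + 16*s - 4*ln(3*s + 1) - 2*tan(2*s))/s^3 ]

-124/3

Substitution gives 0/0 (the numerator vanishes to order 3).
Expand each term to order s^3: the coefficient of s^3 in -4·ln(1 + 3s) is -36 and in -2·tan(2s) is -16/3.
Lower-order terms cancel with the polynomial part, so the numerator is (-124/3)·s^3 + o(s^3), and the limit is (-124/3)/(1) = -124/3.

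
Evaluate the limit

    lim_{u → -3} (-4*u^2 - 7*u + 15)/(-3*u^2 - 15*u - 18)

Direct substitution gives 0/0, so factor. Both numerator and denominator have (u + 3) as a factor.
After cancelling, the expression reduces to (5 - 4*u)/(-3*u - 6).
Substituting u = -3 gives 17/3.

17/3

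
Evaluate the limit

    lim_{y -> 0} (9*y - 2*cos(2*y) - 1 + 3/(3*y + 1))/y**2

31

Substitution gives 0/0; apply L'Hôpital's rule 2 times.
After differentiating numerator and denominator 2 times the quotient is (8*cos(2*y) + 54/(3*y + 1)^3)/(2); at y = 0 this is 31.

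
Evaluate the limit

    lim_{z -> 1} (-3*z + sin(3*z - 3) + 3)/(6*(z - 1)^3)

-3/4

Direct substitution gives 0/0.
Apply L'Hôpital: lim (3*cos(3*z - 3) - 3)/(18*(z - 1)^2), still 0/0.
Apply L'Hôpital: lim (-9*sin(3*z - 3))/(36*z - 36), still 0/0.
After 3 applications of L'Hôpital's rule the quotient is (-27*cos(3*z - 3))/(36); substituting z = 1 gives -3/4.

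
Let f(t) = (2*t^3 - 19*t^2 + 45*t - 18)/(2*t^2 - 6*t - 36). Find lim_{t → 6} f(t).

Direct substitution gives 0/0, so factor. Both numerator and denominator have (t - 6) as a factor.
After cancelling, the expression reduces to (2*t^2 - 7*t + 3)/(2*t + 6).
Substituting t = 6 gives 11/6.

11/6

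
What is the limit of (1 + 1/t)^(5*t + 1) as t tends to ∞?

Let L be the limit and take ln: ln L = lim (5t + 1)·ln(1 + 1/t) = lim (5t + 1)·(1/t + O(1/t²)) = 5.
Hence L = e^(5).

e^(5)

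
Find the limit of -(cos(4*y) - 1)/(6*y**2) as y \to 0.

4/3

Direct substitution gives 0/0.
Apply L'Hôpital: lim (-4*sin(4*y))/(-12*y), still 0/0.
After 2 applications of L'Hôpital's rule the quotient is (-16*cos(4*y))/(-12); substituting y = 0 gives 4/3.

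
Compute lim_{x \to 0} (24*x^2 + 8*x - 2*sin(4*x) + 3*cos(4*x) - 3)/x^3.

64/3

Substitution gives 0/0 (the numerator vanishes to order 3).
Expand each term to order x^3: the coefficient of x^3 in 3·cos(4x) is 0 and in -2·sin(4x) is 64/3.
Lower-order terms cancel with the polynomial part, so the numerator is (64/3)·x^3 + o(x^3), and the limit is (64/3)/(1) = 64/3.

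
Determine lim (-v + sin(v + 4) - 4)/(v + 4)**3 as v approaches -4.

Direct substitution gives 0/0.
Apply L'Hôpital: lim (cos(v + 4) - 1)/(3*(v + 4)^2), still 0/0.
Apply L'Hôpital: lim (-sin(v + 4))/(6*v + 24), still 0/0.
After 3 applications of L'Hôpital's rule the quotient is (-cos(v + 4))/(6); substituting v = -4 gives -1/6.

-1/6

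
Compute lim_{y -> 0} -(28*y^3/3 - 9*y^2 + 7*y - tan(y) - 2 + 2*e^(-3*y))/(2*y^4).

-27/8

Substitution gives 0/0 (the numerator vanishes to order 4).
Expand each term to order y^4: the coefficient of y^4 in 2·e^(-3y) is 27/4 and in −tan(y) is 0.
Lower-order terms cancel with the polynomial part, so the numerator is (27/4)·y^4 + o(y^4), and the limit is (27/4)/(-2) = -27/8.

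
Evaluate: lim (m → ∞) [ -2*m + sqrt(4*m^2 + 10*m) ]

5/2

This has the form ∞ − ∞. Multiply and divide by the conjugate √(4*m^2 + 10*m) + 2m.
That gives (10m) / (√(4*m^2 + 10*m) + 2m).
Divide numerator and denominator by m: the limit is 10/(2·2) = 5/2.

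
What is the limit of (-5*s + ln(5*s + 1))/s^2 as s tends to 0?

-25/2

Direct substitution gives 0/0.
Apply L'Hôpital: lim (-5 + 5/(5*s + 1))/(2*s), still 0/0.
After 2 applications of L'Hôpital's rule the quotient is (-25/(5*s + 1)^2)/(2); substituting s = 0 gives -25/2.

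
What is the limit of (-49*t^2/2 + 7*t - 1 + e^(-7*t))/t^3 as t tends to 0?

Direct substitution gives 0/0.
Apply L'Hôpital: lim (-49*t + 7 - 7*e^(-7*t))/(3*t^2), still 0/0.
Apply L'Hôpital: lim (-49 + 49*e^(-7*t))/(6*t), still 0/0.
After 3 applications of L'Hôpital's rule the quotient is (-343*e^(-7*t))/(6); substituting t = 0 gives -343/6.

-343/6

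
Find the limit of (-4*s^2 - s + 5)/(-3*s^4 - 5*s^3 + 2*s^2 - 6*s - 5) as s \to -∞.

The denominator has degree 4 and the numerator degree 2. Dividing numerator and denominator by s^4 sends every term to 0 except the leading denominator term, so the limit is 0.

0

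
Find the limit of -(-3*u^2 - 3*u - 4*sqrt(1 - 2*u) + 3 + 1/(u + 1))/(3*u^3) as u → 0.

-1/3

Substitution gives 0/0; apply L'Hôpital's rule 3 times.
After differentiating numerator and denominator 3 times the quotient is (-6/(u + 1)^4 + 12/(1 - 2*u)^(5/2))/(-18); at u = 0 this is -1/3.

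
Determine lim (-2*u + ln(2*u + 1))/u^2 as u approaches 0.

-2

Direct substitution gives 0/0.
Apply L'Hôpital: lim (-2 + 2/(2*u + 1))/(2*u), still 0/0.
After 2 applications of L'Hôpital's rule the quotient is (-4/(2*u + 1)^2)/(2); substituting u = 0 gives -2.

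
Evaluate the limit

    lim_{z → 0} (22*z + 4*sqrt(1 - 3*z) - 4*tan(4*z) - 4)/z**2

Substitution gives 0/0 (the numerator vanishes to order 2).
Expand each term to order z^2: the coefficient of z^2 in -4·tan(4z) is 0 and in 4·√(1 - 3z) is -9/2.
Lower-order terms cancel with the polynomial part, so the numerator is (-9/2)·z^2 + o(z^2), and the limit is (-9/2)/(1) = -9/2.

-9/2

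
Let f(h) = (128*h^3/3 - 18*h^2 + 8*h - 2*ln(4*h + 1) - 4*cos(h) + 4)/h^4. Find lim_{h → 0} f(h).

Substitution gives 0/0; apply L'Hôpital's rule 4 times.
After differentiating numerator and denominator 4 times the quotient is (-4*cos(h) + 3072/(4*h + 1)^4)/(24); at h = 0 this is 767/6.

767/6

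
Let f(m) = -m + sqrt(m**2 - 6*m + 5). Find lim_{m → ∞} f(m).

An ∞ − ∞ form. Rationalising with the conjugate, the difference becomes (-6m + 5) / (√(m^2 - 6*m + 5) + m).
For large m the denominator behaves like 2·m, so the quotient tends to -6/2 = -3.

-3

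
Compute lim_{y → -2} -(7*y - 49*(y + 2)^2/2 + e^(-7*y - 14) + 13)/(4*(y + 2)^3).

343/24

Direct substitution gives 0/0.
Apply L'Hôpital: lim (-49*y - 7*e^(-7*y - 14) - 91)/(-12*(y + 2)^2), still 0/0.
Apply L'Hôpital: lim (49*e^(-7*y - 14) - 49)/(-24*y - 48), still 0/0.
After 3 applications of L'Hôpital's rule the quotient is (-343*e^(-7*y - 14))/(-24); substituting y = -2 gives 343/24.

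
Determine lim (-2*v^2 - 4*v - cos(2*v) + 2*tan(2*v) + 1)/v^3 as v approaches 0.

16/3

Substitution gives 0/0 (the numerator vanishes to order 3).
Expand each term to order v^3: the coefficient of v^3 in −cos(2v) is 0 and in 2·tan(2v) is 16/3.
Lower-order terms cancel with the polynomial part, so the numerator is (16/3)·v^3 + o(v^3), and the limit is (16/3)/(1) = 16/3.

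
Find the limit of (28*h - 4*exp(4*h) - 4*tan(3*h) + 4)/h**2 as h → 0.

-32

Substitution gives 0/0 (the numerator vanishes to order 2).
Expand each term to order h^2: the coefficient of h^2 in -4·e^(4h) is -32 and in -4·tan(3h) is 0.
Lower-order terms cancel with the polynomial part, so the numerator is (-32)·h^2 + o(h^2), and the limit is (-32)/(1) = -32.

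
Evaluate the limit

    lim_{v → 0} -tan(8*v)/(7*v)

-8/7

Substitution gives 0/0.
Since tan(u)/u → 1 as u → 0, tan(8v)/(8v) → 1 and the limit is 8/(-7) = -8/7.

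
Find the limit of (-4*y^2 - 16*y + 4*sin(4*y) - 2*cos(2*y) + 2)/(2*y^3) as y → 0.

Substitution gives 0/0; apply L'Hôpital's rule 3 times.
After differentiating numerator and denominator 3 times the quotient is (-16*sin(2*y) - 256*cos(4*y))/(12); at y = 0 this is -64/3.

-64/3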